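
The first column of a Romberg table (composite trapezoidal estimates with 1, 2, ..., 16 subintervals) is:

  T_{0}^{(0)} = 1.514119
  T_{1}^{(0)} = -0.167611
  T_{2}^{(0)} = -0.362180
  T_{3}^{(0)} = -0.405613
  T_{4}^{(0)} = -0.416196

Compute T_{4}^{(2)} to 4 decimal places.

T_{3}^{(1)} = (4·(-0.405613) − (-0.362180)) / 3 = -0.420091
T_{4}^{(1)} = -0.416196 + (-0.416196 − (-0.405613))/3 = -0.419724
T_{4}^{(2)} = (16·(-0.419724) − (-0.420091)) / 15 = -0.419700

-0.4197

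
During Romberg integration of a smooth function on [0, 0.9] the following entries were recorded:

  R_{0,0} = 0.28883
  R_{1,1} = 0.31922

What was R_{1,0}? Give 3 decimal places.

From R_{1,1} = (4·R_{1,0} − R_{0,0})/3, solve for R_{1,0}:
4·R_{1,0} = 3·0.31922 + 0.28883 = 1.24649
R_{1,0} = 0.31162

0.312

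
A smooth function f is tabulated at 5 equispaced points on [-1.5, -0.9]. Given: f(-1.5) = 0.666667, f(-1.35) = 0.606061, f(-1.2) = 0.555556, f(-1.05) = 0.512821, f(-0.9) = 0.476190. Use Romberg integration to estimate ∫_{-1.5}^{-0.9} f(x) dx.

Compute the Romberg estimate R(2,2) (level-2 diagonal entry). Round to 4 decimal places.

0.3365

R(0,0) (trapezoid, 1 panel, h=0.6000): 0.342857
R(1,0) (trapezoid, 2 panels, h=0.3000): 0.338095
R(2,0) (trapezoid, 4 panels, h=0.1500): 0.336880
R(1,1) = 0.338095 + (0.338095 − 0.342857)/3 = 0.336508
R(2,1) = 0.336880 + (0.336880 − 0.338095)/3 = 0.336475
R(2,2) = 0.336475 + (0.336475 − 0.336508)/15 = 0.336473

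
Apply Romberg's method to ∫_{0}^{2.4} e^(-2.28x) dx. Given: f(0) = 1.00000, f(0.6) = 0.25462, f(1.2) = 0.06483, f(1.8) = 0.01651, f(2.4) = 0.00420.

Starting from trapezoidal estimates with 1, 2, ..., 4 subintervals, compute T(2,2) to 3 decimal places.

T(0,0) (trapezoid, 1 panel, h=2.4000): 1.20504
T(1,0) (trapezoid, 2 panels, h=1.2000): 0.68032
T(2,0) (trapezoid, 4 panels, h=0.6000): 0.50284
T(1,1) = 0.68032 + (0.68032 − 1.20504)/3 = 0.50541
T(2,1) = 0.50284 + (0.50284 − 0.68032)/3 = 0.44368
T(2,2) = 0.44368 + (0.44368 − 0.50541)/15 = 0.43956

0.440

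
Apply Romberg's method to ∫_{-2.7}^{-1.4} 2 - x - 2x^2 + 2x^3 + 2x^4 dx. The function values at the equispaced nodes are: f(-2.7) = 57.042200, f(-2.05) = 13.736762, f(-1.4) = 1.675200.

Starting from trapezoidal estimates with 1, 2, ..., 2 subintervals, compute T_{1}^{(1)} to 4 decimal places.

24.6273

T_{0}^{(0)} (trapezoid, 1 panel, h=1.3000): 38.166310
T_{1}^{(0)} (trapezoid, 2 panels, h=0.6500): 28.012050
T_{1}^{(1)} = 28.012050 + (28.012050 − 38.166310)/3 = 24.627297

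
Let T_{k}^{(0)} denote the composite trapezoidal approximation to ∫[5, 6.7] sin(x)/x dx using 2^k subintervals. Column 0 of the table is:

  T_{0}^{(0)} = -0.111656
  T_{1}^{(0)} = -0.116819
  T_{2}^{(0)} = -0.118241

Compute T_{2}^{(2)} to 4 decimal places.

Richardson extrapolation on the trapezoidal column (denominator 4−1=3):
T_{1}^{(1)} = -0.116819 + (-0.116819 − (-0.111656))/3 = -0.118540
T_{2}^{(1)} = (4·(-0.118241) − (-0.116819)) / 3 = -0.118715
T_{2}^{(2)} = (16·(-0.118715) − (-0.118540)) / 15 = -0.118727
(Column j=1 coincides with Simpson's rule on the same nodes.)

-0.1187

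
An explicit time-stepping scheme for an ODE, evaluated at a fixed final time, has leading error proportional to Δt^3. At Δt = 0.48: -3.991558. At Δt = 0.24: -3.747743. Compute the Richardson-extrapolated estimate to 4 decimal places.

The leading error scales as Δt^3; refining by a factor of 2 reduces it by 2^3 = 8.
Extrapolated value = (8·A(Δt/2) − A(Δt)) / (8 − 1)
= (8·(-3.747743) − (-3.991558)) / 7
= -25.990386 / 7 = -3.712912

-3.7129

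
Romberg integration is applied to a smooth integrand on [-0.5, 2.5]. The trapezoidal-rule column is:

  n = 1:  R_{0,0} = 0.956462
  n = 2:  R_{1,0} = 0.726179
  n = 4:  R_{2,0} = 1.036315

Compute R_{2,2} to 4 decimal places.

R_{1,1} = (4·0.726179 − 0.956462) / 3 = 0.649418
R_{2,1} = 1.036315 + (1.036315 − 0.726179)/3 = 1.139694
R_{2,2} = 1.139694 + (1.139694 − 0.649418)/15 = 1.172379

1.1724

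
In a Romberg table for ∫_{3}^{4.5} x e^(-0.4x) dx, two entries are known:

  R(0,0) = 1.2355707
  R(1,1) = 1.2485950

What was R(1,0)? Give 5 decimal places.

1.24534

From R(1,1) = (4·R(1,0) − R(0,0))/3, solve for R(1,0):
4·R(1,0) = 3·1.2485950 + 1.2355707 = 4.9813557
R(1,0) = 1.2453389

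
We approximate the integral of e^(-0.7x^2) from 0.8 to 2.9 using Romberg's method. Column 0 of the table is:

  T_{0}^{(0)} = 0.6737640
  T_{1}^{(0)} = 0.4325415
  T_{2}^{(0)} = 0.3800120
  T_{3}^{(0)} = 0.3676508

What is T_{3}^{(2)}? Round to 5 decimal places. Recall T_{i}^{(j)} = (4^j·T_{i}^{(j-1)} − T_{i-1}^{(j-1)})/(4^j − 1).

0.36360

T_{2}^{(1)} = (4·0.3800120 − 0.4325415) / 3 = 0.3625022
T_{3}^{(1)} = 0.3676508 + (0.3676508 − 0.3800120)/3 = 0.3635304
T_{3}^{(2)} = 0.3635304 + (0.3635304 − 0.3625022)/15 = 0.3635989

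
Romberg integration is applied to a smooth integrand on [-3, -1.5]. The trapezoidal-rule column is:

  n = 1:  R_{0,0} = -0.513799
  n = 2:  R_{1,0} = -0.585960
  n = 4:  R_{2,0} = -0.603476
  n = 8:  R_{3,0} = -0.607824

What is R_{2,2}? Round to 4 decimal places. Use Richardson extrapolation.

R_{1,1} = -0.585960 + (-0.585960 − (-0.513799))/3 = -0.610014
R_{2,1} = -0.603476 + (-0.603476 − (-0.585960))/3 = -0.609315
R_{2,2} = -0.609315 + (-0.609315 − (-0.610014))/15 = -0.609268

-0.6093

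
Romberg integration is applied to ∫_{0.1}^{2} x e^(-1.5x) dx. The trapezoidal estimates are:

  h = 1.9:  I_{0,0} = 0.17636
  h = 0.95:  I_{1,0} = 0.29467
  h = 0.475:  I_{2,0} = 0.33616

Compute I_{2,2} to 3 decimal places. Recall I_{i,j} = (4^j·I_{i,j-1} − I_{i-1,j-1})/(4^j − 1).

0.351

I_{1,1} = (4·0.29467 − 0.17636) / 3 = 0.33411
I_{2,1} = 0.33616 + (0.33616 − 0.29467)/3 = 0.34999
I_{2,2} = (16·0.34999 − 0.33411) / 15 = 0.35105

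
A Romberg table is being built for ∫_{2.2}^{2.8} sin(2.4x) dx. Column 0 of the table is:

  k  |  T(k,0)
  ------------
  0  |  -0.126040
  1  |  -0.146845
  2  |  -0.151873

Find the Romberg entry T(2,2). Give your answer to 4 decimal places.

T(1,1) = -0.146845 + (-0.146845 − (-0.126040))/3 = -0.153780
T(2,1) = -0.151873 + (-0.151873 − (-0.146845))/3 = -0.153549
T(2,2) = -0.153549 + (-0.153549 − (-0.153780))/15 = -0.153534

-0.1535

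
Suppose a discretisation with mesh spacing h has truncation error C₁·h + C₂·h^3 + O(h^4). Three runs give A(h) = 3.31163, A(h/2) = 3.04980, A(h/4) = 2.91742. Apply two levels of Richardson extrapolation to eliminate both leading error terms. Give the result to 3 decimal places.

First eliminate the h term (factor 2^1 = 2):
  B₁ = (2·3.04980 − 3.31163)/1 = 2.78797
  B₂ = (2·2.91742 − 3.04980)/1 = 2.78504
Then eliminate the h^3 term (factor 2^3 = 8):
  (8·2.78504 − 2.78797)/7 = 2.78462

2.785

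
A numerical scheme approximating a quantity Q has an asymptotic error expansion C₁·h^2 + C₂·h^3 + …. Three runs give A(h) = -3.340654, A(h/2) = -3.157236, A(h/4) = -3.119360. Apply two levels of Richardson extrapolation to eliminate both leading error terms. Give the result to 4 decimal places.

First eliminate the h^2 term (factor 2^2 = 4):
  B₁ = (4·(-3.157236) − (-3.340654))/3 = -3.096097
  B₂ = (4·(-3.119360) − (-3.157236))/3 = -3.106735
Then eliminate the h^3 term (factor 2^3 = 8):
  (8·(-3.106735) − (-3.096097))/7 = -3.108255

-3.1083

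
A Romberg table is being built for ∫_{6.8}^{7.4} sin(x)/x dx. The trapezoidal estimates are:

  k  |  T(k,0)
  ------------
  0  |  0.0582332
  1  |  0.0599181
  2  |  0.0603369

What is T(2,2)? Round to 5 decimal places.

Richardson extrapolation on the trapezoidal column (denominator 4−1=3):
T(1,1) = (4·0.0599181 − 0.0582332) / 3 = 0.0604797
T(2,1) = 0.0603369 + (0.0603369 − 0.0599181)/3 = 0.0604765
T(2,2) = (16·0.0604765 − 0.0604797) / 15 = 0.0604763

0.06048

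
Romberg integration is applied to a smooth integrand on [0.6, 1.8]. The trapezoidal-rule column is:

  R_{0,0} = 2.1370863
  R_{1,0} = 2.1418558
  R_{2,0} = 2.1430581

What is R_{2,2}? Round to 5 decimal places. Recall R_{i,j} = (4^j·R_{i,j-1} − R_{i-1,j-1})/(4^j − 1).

2.14346

R_{1,1} = (4·2.1418558 − 2.1370863) / 3 = 2.1434456
R_{2,1} = (4·2.1430581 − 2.1418558) / 3 = 2.1434589
R_{2,2} = (16·2.1434589 − 2.1434456) / 15 = 2.1434598
(Column j=1 coincides with Simpson's rule on the same nodes.)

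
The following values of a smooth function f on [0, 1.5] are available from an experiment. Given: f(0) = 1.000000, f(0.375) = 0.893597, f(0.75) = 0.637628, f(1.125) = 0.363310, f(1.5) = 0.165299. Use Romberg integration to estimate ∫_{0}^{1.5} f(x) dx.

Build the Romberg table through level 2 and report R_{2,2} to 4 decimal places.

0.9338

R_{0,0} (trapezoid, 1 panel, h=1.5000): 0.873974
R_{1,0} (trapezoid, 2 panels, h=0.7500): 0.915208
R_{2,0} (trapezoid, 4 panels, h=0.3750): 0.928944
R_{1,1} = 0.915208 + (0.915208 − 0.873974)/3 = 0.928953
R_{2,1} = 0.928944 + (0.928944 − 0.915208)/3 = 0.933523
R_{2,2} = 0.933523 + (0.933523 − 0.928953)/15 = 0.933828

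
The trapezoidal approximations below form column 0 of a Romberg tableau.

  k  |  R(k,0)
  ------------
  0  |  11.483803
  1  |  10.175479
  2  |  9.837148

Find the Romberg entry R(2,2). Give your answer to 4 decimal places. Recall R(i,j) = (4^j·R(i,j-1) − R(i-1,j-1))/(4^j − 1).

9.7234

R(1,1) = (4·10.175479 − 11.483803) / 3 = 9.739371
R(2,1) = 9.837148 + (9.837148 − 10.175479)/3 = 9.724371
R(2,2) = (16·9.724371 − 9.739371) / 15 = 9.723371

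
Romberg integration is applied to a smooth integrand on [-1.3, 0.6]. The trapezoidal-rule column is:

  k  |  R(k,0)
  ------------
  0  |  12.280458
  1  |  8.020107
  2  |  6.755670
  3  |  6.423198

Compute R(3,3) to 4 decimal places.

Richardson extrapolation on the trapezoidal column (denominator 4−1=3):
R(1,1) = (4·8.020107 − 12.280458) / 3 = 6.599990
R(2,1) = (4·6.755670 − 8.020107) / 3 = 6.334191
R(3,1) = (4·6.423198 − 6.755670) / 3 = 6.312374
R(2,2) = (16·6.334191 − 6.599990) / 15 = 6.316471
R(3,2) = 6.312374 + (6.312374 − 6.334191)/15 = 6.310920
R(3,3) = (64·6.310920 − 6.316471) / 63 = 6.310832

6.3108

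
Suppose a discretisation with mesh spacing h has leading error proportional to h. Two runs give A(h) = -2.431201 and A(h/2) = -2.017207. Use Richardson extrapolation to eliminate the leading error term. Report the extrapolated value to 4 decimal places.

The leading error scales as h; refining by a factor of 2 reduces it by 2^1 = 2.
Extrapolated value = (2·A(h/2) − A(h)) / (2 − 1)
= (2·(-2.017207) − (-2.431201)) / 1
= -1.603213 / 1 = -1.603213

-1.6032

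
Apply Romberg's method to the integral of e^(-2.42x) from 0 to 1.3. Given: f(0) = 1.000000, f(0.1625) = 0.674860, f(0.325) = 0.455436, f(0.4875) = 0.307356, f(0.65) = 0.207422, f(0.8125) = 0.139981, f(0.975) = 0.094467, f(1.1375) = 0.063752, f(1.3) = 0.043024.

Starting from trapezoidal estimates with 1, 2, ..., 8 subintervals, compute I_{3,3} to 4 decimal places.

I_{0,0} (trapezoid, 1 panel, h=1.3000): 0.677966
I_{1,0} (trapezoid, 2 panels, h=0.6500): 0.473807
I_{2,0} (trapezoid, 4 panels, h=0.3250): 0.415622
I_{3,0} (trapezoid, 8 panels, h=0.1625): 0.400528
I_{1,1} = 0.473807 + (0.473807 − 0.677966)/3 = 0.405754
I_{2,1} = 0.415622 + (0.415622 − 0.473807)/3 = 0.396227
I_{3,1} = 0.400528 + (0.400528 − 0.415622)/3 = 0.395497
I_{2,2} = 0.396227 + (0.396227 − 0.405754)/15 = 0.395592
I_{3,2} = 0.395497 + (0.395497 − 0.396227)/15 = 0.395448
I_{3,3} = 0.395448 + (0.395448 − 0.395592)/63 = 0.395446

0.3954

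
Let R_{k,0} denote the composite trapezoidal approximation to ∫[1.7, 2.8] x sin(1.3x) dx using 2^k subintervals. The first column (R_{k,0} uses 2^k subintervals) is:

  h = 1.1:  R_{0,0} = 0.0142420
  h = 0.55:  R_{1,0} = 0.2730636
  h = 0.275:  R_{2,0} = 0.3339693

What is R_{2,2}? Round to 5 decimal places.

R_{1,1} = (4·0.2730636 − 0.0142420) / 3 = 0.3593375
R_{2,1} = (4·0.3339693 − 0.2730636) / 3 = 0.3542712
R_{2,2} = 0.3542712 + (0.3542712 − 0.3593375)/15 = 0.3539334
(Column j=1 coincides with Simpson's rule on the same nodes.)

0.35393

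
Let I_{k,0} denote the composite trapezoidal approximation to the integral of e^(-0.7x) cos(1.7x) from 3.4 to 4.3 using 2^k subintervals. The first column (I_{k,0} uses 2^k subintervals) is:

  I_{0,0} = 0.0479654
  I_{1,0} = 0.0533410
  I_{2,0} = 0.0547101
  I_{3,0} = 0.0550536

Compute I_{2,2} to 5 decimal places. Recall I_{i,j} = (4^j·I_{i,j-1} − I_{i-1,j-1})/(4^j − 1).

I_{1,1} = 0.0533410 + (0.0533410 − 0.0479654)/3 = 0.0551329
I_{2,1} = 0.0547101 + (0.0547101 − 0.0533410)/3 = 0.0551665
I_{2,2} = (16·0.0551665 − 0.0551329) / 15 = 0.0551687

0.05517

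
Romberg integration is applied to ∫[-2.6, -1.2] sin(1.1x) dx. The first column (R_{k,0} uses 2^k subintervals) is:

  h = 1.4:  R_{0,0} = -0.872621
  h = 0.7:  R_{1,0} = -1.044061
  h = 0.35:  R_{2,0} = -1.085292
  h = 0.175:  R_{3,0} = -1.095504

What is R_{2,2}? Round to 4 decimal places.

-1.0989

Richardson extrapolation on the trapezoidal column (denominator 4−1=3):
R_{1,1} = -1.044061 + (-1.044061 − (-0.872621))/3 = -1.101208
R_{2,1} = -1.085292 + (-1.085292 − (-1.044061))/3 = -1.099036
R_{2,2} = (16·(-1.099036) − (-1.101208)) / 15 = -1.098891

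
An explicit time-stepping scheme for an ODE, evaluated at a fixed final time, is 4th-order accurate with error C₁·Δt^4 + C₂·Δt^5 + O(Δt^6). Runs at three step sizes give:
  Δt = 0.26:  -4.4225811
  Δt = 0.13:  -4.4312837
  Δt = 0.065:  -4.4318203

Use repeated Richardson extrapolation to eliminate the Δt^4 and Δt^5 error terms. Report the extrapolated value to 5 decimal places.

-4.43186

First eliminate the Δt^4 term (factor 2^4 = 16):
  B₁ = (16·(-4.4312837) − (-4.4225811))/15 = -4.4318639
  B₂ = (16·(-4.4318203) − (-4.4312837))/15 = -4.4318561
Then eliminate the Δt^5 term (factor 2^5 = 32):
  (32·(-4.4318561) − (-4.4318639))/31 = -4.4318558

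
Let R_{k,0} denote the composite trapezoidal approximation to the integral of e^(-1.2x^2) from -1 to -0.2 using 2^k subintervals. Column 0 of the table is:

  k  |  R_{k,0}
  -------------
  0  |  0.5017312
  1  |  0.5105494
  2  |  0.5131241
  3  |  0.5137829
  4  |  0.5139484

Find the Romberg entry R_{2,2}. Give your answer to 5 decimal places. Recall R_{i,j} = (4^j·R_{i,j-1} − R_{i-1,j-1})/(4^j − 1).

0.51402

Richardson extrapolation on the trapezoidal column (denominator 4−1=3):
R_{1,1} = (4·0.5105494 − 0.5017312) / 3 = 0.5134888
R_{2,1} = (4·0.5131241 − 0.5105494) / 3 = 0.5139823
R_{2,2} = 0.5139823 + (0.5139823 − 0.5134888)/15 = 0.5140152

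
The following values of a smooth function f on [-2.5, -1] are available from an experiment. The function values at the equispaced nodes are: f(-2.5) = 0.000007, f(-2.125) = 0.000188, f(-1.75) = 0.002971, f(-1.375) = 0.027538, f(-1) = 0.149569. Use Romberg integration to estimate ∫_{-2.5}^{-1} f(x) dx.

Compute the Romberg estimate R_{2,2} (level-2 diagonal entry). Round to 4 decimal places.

R_{0,0} (trapezoid, 1 panel, h=1.5000): 0.112182
R_{1,0} (trapezoid, 2 panels, h=0.7500): 0.058319
R_{2,0} (trapezoid, 4 panels, h=0.3750): 0.039557
R_{1,1} = 0.058319 + (0.058319 − 0.112182)/3 = 0.040365
R_{2,1} = 0.039557 + (0.039557 − 0.058319)/3 = 0.033303
R_{2,2} = 0.033303 + (0.033303 − 0.040365)/15 = 0.032832

0.0328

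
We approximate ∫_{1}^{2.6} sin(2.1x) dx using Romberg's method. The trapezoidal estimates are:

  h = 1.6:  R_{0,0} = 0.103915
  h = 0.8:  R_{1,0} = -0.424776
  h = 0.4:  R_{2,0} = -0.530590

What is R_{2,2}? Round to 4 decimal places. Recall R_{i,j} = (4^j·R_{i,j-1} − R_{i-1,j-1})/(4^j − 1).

-0.5635

Richardson extrapolation on the trapezoidal column (denominator 4−1=3):
R_{1,1} = (4·(-0.424776) − 0.103915) / 3 = -0.601006
R_{2,1} = -0.530590 + (-0.530590 − (-0.424776))/3 = -0.565861
R_{2,2} = -0.565861 + (-0.565861 − (-0.601006))/15 = -0.563518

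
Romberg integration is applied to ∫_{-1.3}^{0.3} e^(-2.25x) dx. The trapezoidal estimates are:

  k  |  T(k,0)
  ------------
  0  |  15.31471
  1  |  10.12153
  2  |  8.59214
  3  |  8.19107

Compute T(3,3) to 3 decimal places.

8.056

Richardson extrapolation on the trapezoidal column (denominator 4−1=3):
T(1,1) = 10.12153 + (10.12153 − 15.31471)/3 = 8.39047
T(2,1) = (4·8.59214 − 10.12153) / 3 = 8.08234
T(3,1) = 8.19107 + (8.19107 − 8.59214)/3 = 8.05738
T(2,2) = (16·8.08234 − 8.39047) / 15 = 8.06180
T(3,2) = 8.05738 + (8.05738 − 8.08234)/15 = 8.05572
T(3,3) = (64·8.05572 − 8.06180) / 63 = 8.05562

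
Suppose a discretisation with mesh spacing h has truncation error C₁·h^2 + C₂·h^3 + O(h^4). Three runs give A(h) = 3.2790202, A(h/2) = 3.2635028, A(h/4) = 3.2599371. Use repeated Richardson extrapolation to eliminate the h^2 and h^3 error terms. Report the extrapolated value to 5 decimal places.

3.25881

First eliminate the h^2 term (factor 2^2 = 4):
  B₁ = (4·3.2635028 − 3.2790202)/3 = 3.2583303
  B₂ = (4·3.2599371 − 3.2635028)/3 = 3.2587485
Then eliminate the h^3 term (factor 2^3 = 8):
  (8·3.2587485 − 3.2583303)/7 = 3.2588082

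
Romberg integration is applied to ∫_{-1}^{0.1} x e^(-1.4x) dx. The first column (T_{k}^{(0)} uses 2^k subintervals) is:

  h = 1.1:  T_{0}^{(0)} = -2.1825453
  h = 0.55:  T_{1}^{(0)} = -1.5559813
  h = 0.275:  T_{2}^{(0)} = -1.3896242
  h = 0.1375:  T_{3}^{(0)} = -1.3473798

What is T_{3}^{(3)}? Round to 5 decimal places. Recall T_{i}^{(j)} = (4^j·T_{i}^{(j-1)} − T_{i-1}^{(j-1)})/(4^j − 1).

Richardson extrapolation on the trapezoidal column (denominator 4−1=3):
T_{1}^{(1)} = (4·(-1.5559813) − (-2.1825453)) / 3 = -1.3471266
T_{2}^{(1)} = -1.3896242 + (-1.3896242 − (-1.5559813))/3 = -1.3341718
T_{3}^{(1)} = (4·(-1.3473798) − (-1.3896242)) / 3 = -1.3332983
T_{2}^{(2)} = -1.3341718 + (-1.3341718 − (-1.3471266))/15 = -1.3333081
T_{3}^{(2)} = -1.3332983 + (-1.3332983 − (-1.3341718))/15 = -1.3332401
T_{3}^{(3)} = (64·(-1.3332401) − (-1.3333081)) / 63 = -1.3332390
(Column j=1 coincides with Simpson's rule on the same nodes.)

-1.33324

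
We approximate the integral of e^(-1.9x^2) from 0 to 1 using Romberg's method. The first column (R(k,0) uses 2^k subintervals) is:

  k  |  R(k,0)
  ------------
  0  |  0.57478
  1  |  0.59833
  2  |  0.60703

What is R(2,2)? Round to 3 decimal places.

0.610

R(1,1) = (4·0.59833 − 0.57478) / 3 = 0.60618
R(2,1) = 0.60703 + (0.60703 − 0.59833)/3 = 0.60993
R(2,2) = (16·0.60993 − 0.60618) / 15 = 0.61018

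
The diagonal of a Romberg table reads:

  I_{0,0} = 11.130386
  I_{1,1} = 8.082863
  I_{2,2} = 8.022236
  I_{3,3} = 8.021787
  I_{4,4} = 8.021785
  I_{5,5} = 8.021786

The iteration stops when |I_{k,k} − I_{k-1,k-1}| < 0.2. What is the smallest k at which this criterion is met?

|I_{1,1} − I_{0,0}| = 3.047523 ≥ 0.2
|I_{2,2} − I_{1,1}| = 0.060627 < 0.2

k = 2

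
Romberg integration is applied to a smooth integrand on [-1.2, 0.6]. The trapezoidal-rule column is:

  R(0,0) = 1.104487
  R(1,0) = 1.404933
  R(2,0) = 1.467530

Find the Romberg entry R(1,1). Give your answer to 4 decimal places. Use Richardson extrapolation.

Richardson extrapolation on the trapezoidal column (denominator 4−1=3):
R(1,1) = 1.404933 + (1.404933 − 1.104487)/3 = 1.505082

1.5051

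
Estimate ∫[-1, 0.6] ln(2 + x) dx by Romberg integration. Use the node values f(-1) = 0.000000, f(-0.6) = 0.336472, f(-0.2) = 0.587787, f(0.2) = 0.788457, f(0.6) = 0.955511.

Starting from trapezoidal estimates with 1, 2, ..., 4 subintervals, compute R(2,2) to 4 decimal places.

0.8843

R(0,0) (trapezoid, 1 panel, h=1.6000): 0.764409
R(1,0) (trapezoid, 2 panels, h=0.8000): 0.852434
R(2,0) (trapezoid, 4 panels, h=0.4000): 0.876189
R(1,1) = 0.852434 + (0.852434 − 0.764409)/3 = 0.881776
R(2,1) = 0.876189 + (0.876189 − 0.852434)/3 = 0.884107
R(2,2) = 0.884107 + (0.884107 − 0.881776)/15 = 0.884262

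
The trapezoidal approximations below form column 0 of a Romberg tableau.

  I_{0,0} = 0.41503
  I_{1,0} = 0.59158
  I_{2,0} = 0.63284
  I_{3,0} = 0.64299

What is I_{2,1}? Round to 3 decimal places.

I_{2,1} = 0.63284 + (0.63284 − 0.59158)/3 = 0.64659
(Column j=1 coincides with Simpson's rule on the same nodes.)

0.647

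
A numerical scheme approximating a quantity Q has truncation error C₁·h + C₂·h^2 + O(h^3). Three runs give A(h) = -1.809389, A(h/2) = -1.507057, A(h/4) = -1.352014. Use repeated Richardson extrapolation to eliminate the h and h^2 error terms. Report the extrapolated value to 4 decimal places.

First eliminate the h term (factor 2^1 = 2):
  B₁ = (2·(-1.507057) − (-1.809389))/1 = -1.204725
  B₂ = (2·(-1.352014) − (-1.507057))/1 = -1.196971
Then eliminate the h^2 term (factor 2^2 = 4):
  (4·(-1.196971) − (-1.204725))/3 = -1.194386

-1.1944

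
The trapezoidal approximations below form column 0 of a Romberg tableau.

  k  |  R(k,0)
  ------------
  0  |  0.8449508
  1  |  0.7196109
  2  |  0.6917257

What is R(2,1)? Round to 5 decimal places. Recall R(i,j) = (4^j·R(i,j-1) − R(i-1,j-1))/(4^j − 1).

R(2,1) = (4·0.6917257 − 0.7196109) / 3 = 0.6824306

0.68243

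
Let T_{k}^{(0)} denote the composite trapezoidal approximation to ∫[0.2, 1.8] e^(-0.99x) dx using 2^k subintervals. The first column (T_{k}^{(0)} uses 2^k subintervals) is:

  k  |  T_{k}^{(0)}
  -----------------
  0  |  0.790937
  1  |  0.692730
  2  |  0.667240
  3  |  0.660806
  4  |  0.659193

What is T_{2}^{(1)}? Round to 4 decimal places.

0.6587

T_{2}^{(1)} = 0.667240 + (0.667240 − 0.692730)/3 = 0.658743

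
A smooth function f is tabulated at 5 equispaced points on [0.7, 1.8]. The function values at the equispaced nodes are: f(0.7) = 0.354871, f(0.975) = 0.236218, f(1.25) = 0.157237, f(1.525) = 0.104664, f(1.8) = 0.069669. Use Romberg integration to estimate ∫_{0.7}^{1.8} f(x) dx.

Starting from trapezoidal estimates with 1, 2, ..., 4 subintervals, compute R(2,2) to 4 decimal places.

R(0,0) (trapezoid, 1 panel, h=1.1000): 0.233497
R(1,0) (trapezoid, 2 panels, h=0.5500): 0.203229
R(2,0) (trapezoid, 4 panels, h=0.2750): 0.195357
R(1,1) = 0.203229 + (0.203229 − 0.233497)/3 = 0.193140
R(2,1) = 0.195357 + (0.195357 − 0.203229)/3 = 0.192733
R(2,2) = 0.192733 + (0.192733 − 0.193140)/15 = 0.192706

0.1927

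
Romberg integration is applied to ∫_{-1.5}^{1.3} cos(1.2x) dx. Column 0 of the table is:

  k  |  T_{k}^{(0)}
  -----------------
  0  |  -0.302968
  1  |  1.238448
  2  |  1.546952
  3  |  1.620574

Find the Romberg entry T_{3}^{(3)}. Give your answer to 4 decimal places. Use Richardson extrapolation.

Richardson extrapolation on the trapezoidal column (denominator 4−1=3):
T_{1}^{(1)} = (4·1.238448 − (-0.302968)) / 3 = 1.752253
T_{2}^{(1)} = 1.546952 + (1.546952 − 1.238448)/3 = 1.649787
T_{3}^{(1)} = (4·1.620574 − 1.546952) / 3 = 1.645115
T_{2}^{(2)} = 1.649787 + (1.649787 − 1.752253)/15 = 1.642956
T_{3}^{(2)} = (16·1.645115 − 1.649787) / 15 = 1.644804
T_{3}^{(3)} = (64·1.644804 − 1.642956) / 63 = 1.644833

1.6448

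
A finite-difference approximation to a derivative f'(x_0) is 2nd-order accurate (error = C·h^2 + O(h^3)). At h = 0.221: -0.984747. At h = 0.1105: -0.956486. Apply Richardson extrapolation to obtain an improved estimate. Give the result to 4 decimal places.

-0.9471

The leading error scales as h^2; refining by a factor of 2 reduces it by 2^2 = 4.
Extrapolated value = (4·A(h/2) − A(h)) / (4 − 1)
= (4·(-0.956486) − (-0.984747)) / 3
= -2.841197 / 3 = -0.947066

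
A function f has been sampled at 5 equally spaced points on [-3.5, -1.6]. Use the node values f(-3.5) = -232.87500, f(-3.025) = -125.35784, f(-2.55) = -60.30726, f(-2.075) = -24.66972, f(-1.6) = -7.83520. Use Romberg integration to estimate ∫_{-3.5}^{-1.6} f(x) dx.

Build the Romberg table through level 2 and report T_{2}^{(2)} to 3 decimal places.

T_{0}^{(0)} (trapezoid, 1 panel, h=1.9000): -228.67469
T_{1}^{(0)} (trapezoid, 2 panels, h=0.9500): -171.62924
T_{2}^{(0)} (trapezoid, 4 panels, h=0.4750): -157.07771
T_{1}^{(1)} = -171.62924 + (-171.62924 − (-228.67469))/3 = -152.61409
T_{2}^{(1)} = -157.07771 + (-157.07771 − (-171.62924))/3 = -152.22720
T_{2}^{(2)} = -152.22720 + (-152.22720 − (-152.61409))/15 = -152.20141

-152.201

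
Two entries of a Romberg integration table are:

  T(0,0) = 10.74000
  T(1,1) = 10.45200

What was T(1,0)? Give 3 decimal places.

From T(1,1) = (4·T(1,0) − T(0,0))/3, solve for T(1,0):
4·T(1,0) = 3·10.45200 + 10.74000 = 42.09600
T(1,0) = 10.52400

10.524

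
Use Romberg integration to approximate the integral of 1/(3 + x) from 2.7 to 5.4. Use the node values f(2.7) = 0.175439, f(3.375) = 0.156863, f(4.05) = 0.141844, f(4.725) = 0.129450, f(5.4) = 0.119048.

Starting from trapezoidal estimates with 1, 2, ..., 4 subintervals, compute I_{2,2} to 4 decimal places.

I_{0,0} (trapezoid, 1 panel, h=2.7000): 0.397557
I_{1,0} (trapezoid, 2 panels, h=1.3500): 0.390268
I_{2,0} (trapezoid, 4 panels, h=0.6750): 0.388395
I_{1,1} = 0.390268 + (0.390268 − 0.397557)/3 = 0.387838
I_{2,1} = 0.388395 + (0.388395 − 0.390268)/3 = 0.387771
I_{2,2} = 0.387771 + (0.387771 − 0.387838)/15 = 0.387767

0.3878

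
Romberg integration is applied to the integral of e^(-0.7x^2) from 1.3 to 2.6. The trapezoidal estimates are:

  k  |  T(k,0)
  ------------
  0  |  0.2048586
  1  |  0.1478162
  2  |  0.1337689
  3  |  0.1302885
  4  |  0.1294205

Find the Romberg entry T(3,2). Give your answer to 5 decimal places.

0.12913

Richardson extrapolation on the trapezoidal column (denominator 4−1=3):
T(2,1) = 0.1337689 + (0.1337689 − 0.1478162)/3 = 0.1290865
T(3,1) = 0.1302885 + (0.1302885 − 0.1337689)/3 = 0.1291284
T(3,2) = (16·0.1291284 − 0.1290865) / 15 = 0.1291312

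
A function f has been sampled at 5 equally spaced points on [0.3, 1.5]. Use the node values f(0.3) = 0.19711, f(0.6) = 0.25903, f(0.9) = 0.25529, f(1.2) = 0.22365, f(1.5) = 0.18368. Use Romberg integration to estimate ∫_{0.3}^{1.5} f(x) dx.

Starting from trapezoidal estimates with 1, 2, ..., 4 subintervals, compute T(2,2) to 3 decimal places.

0.282

T(0,0) (trapezoid, 1 panel, h=1.2000): 0.22847
T(1,0) (trapezoid, 2 panels, h=0.6000): 0.26741
T(2,0) (trapezoid, 4 panels, h=0.3000): 0.27851
T(1,1) = 0.26741 + (0.26741 − 0.22847)/3 = 0.28039
T(2,1) = 0.27851 + (0.27851 − 0.26741)/3 = 0.28221
T(2,2) = 0.28221 + (0.28221 − 0.28039)/15 = 0.28233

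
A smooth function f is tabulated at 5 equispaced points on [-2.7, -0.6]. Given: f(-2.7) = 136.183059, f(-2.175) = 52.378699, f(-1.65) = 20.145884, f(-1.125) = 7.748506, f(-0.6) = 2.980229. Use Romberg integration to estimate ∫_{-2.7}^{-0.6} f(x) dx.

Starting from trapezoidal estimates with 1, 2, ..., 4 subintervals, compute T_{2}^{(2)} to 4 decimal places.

T_{0}^{(0)} (trapezoid, 1 panel, h=2.1000): 146.121452
T_{1}^{(0)} (trapezoid, 2 panels, h=1.0500): 94.213904
T_{2}^{(0)} (trapezoid, 4 panels, h=0.5250): 78.673735
T_{1}^{(1)} = 94.213904 + (94.213904 − 146.121452)/3 = 76.911388
T_{2}^{(1)} = 78.673735 + (78.673735 − 94.213904)/3 = 73.493679
T_{2}^{(2)} = 73.493679 + (73.493679 − 76.911388)/15 = 73.265832

73.2658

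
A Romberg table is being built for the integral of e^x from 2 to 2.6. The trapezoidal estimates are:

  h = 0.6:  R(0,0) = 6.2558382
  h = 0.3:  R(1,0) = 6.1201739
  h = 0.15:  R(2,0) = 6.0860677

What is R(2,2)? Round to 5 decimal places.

6.07468

Richardson extrapolation on the trapezoidal column (denominator 4−1=3):
R(1,1) = (4·6.1201739 − 6.2558382) / 3 = 6.0749525
R(2,1) = (4·6.0860677 − 6.1201739) / 3 = 6.0746990
R(2,2) = (16·6.0746990 − 6.0749525) / 15 = 6.0746821
(Column j=1 coincides with Simpson's rule on the same nodes.)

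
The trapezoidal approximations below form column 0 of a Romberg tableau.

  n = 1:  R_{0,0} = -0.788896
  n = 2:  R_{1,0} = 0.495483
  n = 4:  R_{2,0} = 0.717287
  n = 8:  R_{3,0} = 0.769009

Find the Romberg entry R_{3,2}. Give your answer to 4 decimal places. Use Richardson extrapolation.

0.7859

Richardson extrapolation on the trapezoidal column (denominator 4−1=3):
R_{2,1} = 0.717287 + (0.717287 − 0.495483)/3 = 0.791222
R_{3,1} = 0.769009 + (0.769009 − 0.717287)/3 = 0.786250
R_{3,2} = 0.786250 + (0.786250 − 0.791222)/15 = 0.785919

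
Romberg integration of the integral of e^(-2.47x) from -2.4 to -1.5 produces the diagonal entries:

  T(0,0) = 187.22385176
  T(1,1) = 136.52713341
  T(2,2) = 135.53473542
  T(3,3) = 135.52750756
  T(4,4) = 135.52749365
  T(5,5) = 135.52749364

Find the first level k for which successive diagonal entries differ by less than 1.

|T(1,1) − T(0,0)| = 50.69671835 ≥ 1
|T(2,2) − T(1,1)| = 0.99239799 < 1

k = 2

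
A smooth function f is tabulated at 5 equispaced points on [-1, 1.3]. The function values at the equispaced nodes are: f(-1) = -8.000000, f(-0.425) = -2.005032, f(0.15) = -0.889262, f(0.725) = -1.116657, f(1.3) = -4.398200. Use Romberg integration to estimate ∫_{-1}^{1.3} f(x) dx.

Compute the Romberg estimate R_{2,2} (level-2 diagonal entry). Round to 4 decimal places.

-5.0435

R_{0,0} (trapezoid, 1 panel, h=2.3000): -14.257930
R_{1,0} (trapezoid, 2 panels, h=1.1500): -8.151616
R_{2,0} (trapezoid, 4 panels, h=0.5750): -5.870779
R_{1,1} = -8.151616 + (-8.151616 − (-14.257930))/3 = -6.116178
R_{2,1} = -5.870779 + (-5.870779 − (-8.151616))/3 = -5.110500
R_{2,2} = -5.110500 + (-5.110500 − (-6.116178))/15 = -5.043455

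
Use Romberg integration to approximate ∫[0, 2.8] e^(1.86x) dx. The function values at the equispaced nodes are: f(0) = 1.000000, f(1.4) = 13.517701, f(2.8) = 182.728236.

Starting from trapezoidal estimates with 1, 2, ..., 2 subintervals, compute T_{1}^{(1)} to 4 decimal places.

T_{0}^{(0)} (trapezoid, 1 panel, h=2.8000): 257.219530
T_{1}^{(0)} (trapezoid, 2 panels, h=1.4000): 147.534547
T_{1}^{(1)} = 147.534547 + (147.534547 − 257.219530)/3 = 110.972886

110.9729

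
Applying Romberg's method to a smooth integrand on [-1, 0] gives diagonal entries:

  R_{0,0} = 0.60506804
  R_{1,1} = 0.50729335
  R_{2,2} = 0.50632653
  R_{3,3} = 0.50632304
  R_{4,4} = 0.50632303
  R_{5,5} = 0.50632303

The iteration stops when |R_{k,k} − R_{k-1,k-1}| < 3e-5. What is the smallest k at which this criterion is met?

k = 3

|R_{1,1} − R_{0,0}| = 0.09777469 ≥ 3e-5
|R_{2,2} − R_{1,1}| = 0.00096682 ≥ 3e-5
|R_{3,3} − R_{2,2}| = 0.00000349 < 3e-5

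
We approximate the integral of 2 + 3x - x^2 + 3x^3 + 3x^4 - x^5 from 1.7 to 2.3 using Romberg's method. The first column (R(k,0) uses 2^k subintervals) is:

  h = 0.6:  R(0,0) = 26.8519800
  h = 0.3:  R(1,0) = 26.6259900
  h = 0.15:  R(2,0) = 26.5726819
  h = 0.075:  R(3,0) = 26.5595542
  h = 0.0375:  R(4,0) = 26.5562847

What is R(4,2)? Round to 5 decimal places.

R(3,1) = 26.5595542 + (26.5595542 − 26.5726819)/3 = 26.5551783
R(4,1) = (4·26.5562847 − 26.5595542) / 3 = 26.5551949
R(4,2) = 26.5551949 + (26.5551949 − 26.5551783)/15 = 26.5551960

26.55520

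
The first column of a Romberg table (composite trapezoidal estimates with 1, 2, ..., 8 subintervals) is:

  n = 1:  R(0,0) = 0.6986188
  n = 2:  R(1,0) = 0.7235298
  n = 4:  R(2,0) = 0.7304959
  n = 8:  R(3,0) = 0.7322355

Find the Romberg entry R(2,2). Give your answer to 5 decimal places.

0.73288

R(1,1) = (4·0.7235298 − 0.6986188) / 3 = 0.7318335
R(2,1) = 0.7304959 + (0.7304959 − 0.7235298)/3 = 0.7328179
R(2,2) = (16·0.7328179 − 0.7318335) / 15 = 0.7328835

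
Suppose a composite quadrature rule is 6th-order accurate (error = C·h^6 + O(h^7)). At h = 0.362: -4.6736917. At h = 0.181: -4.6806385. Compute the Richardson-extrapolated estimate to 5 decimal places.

The leading error scales as h^6; refining by a factor of 2 reduces it by 2^6 = 64.
Extrapolated value = (64·A(h/2) − A(h)) / (64 − 1)
= (64·(-4.6806385) − (-4.6736917)) / 63
= -294.8871723 / 63 = -4.6807488

-4.68075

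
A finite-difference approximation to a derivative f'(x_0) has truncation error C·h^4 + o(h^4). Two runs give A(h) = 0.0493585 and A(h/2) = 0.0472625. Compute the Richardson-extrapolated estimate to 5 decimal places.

0.04712

Extrapolated value = (16·A(h/2) − A(h)) / (16 − 1)
= (16·0.0472625 − 0.0493585) / 15
= 0.7068415 / 15 = 0.0471228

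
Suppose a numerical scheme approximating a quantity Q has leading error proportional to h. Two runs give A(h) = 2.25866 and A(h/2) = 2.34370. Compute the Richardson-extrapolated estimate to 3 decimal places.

The leading error scales as h; refining by a factor of 2 reduces it by 2^1 = 2.
Extrapolated value = (2·A(h/2) − A(h)) / (2 − 1)
= (2·2.34370 − 2.25866) / 1
= 2.42874 / 1 = 2.42874

2.429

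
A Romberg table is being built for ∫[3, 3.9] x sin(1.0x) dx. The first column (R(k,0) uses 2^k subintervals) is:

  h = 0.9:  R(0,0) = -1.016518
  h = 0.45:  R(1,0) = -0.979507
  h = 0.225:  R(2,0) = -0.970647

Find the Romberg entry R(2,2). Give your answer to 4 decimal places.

R(1,1) = -0.979507 + (-0.979507 − (-1.016518))/3 = -0.967170
R(2,1) = (4·(-0.970647) − (-0.979507)) / 3 = -0.967694
R(2,2) = -0.967694 + (-0.967694 − (-0.967170))/15 = -0.967729
(Column j=1 coincides with Simpson's rule on the same nodes.)

-0.9677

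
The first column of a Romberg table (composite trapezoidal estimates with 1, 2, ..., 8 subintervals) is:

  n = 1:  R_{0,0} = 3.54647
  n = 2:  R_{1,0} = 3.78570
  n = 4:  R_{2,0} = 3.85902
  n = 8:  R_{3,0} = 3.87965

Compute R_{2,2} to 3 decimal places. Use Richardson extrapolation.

Richardson extrapolation on the trapezoidal column (denominator 4−1=3):
R_{1,1} = 3.78570 + (3.78570 − 3.54647)/3 = 3.86544
R_{2,1} = 3.85902 + (3.85902 − 3.78570)/3 = 3.88346
R_{2,2} = (16·3.88346 − 3.86544) / 15 = 3.88466

3.885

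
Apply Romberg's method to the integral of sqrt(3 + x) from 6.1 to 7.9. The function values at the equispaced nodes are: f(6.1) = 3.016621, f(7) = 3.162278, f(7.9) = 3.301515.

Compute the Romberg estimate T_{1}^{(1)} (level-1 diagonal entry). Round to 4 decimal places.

T_{0}^{(0)} (trapezoid, 1 panel, h=1.8000): 5.686322
T_{1}^{(0)} (trapezoid, 2 panels, h=0.9000): 5.689211
T_{1}^{(1)} = 5.689211 + (5.689211 − 5.686322)/3 = 5.690174

5.6902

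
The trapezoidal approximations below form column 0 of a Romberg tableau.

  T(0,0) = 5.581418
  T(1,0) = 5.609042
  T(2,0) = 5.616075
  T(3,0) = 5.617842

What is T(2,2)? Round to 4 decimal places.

5.6184

T(1,1) = (4·5.609042 − 5.581418) / 3 = 5.618250
T(2,1) = (4·5.616075 − 5.609042) / 3 = 5.618419
T(2,2) = (16·5.618419 − 5.618250) / 15 = 5.618430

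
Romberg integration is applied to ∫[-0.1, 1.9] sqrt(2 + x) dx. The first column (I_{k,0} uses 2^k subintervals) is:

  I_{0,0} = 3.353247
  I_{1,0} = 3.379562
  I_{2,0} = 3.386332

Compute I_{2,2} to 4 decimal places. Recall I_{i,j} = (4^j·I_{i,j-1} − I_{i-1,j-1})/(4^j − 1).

Richardson extrapolation on the trapezoidal column (denominator 4−1=3):
I_{1,1} = 3.379562 + (3.379562 − 3.353247)/3 = 3.388334
I_{2,1} = (4·3.386332 − 3.379562) / 3 = 3.388589
I_{2,2} = (16·3.388589 − 3.388334) / 15 = 3.388606

3.3886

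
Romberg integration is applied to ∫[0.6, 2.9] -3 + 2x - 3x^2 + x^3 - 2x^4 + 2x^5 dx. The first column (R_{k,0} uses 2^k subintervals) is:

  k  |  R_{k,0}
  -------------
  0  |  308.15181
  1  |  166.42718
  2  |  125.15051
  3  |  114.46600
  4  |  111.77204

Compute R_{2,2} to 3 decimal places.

Richardson extrapolation on the trapezoidal column (denominator 4−1=3):
R_{1,1} = (4·166.42718 − 308.15181) / 3 = 119.18564
R_{2,1} = 125.15051 + (125.15051 − 166.42718)/3 = 111.39162
R_{2,2} = (16·111.39162 − 119.18564) / 15 = 110.87202

110.872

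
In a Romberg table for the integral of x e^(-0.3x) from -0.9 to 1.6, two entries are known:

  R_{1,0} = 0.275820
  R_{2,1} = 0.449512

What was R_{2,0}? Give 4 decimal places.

From R_{2,1} = (4·R_{2,0} − R_{1,0})/3, solve for R_{2,0}:
4·R_{2,0} = 3·0.449512 + 0.275820 = 1.624356
R_{2,0} = 0.406089

0.4061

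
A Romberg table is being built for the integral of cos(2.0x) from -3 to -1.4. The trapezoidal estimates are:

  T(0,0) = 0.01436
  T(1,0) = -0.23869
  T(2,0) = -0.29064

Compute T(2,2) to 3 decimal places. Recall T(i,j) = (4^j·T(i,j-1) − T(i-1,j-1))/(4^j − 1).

Richardson extrapolation on the trapezoidal column (denominator 4−1=3):
T(1,1) = -0.23869 + (-0.23869 − 0.01436)/3 = -0.32304
T(2,1) = (4·(-0.29064) − (-0.23869)) / 3 = -0.30796
T(2,2) = -0.30796 + (-0.30796 − (-0.32304))/15 = -0.30695
(Column j=1 coincides with Simpson's rule on the same nodes.)

-0.307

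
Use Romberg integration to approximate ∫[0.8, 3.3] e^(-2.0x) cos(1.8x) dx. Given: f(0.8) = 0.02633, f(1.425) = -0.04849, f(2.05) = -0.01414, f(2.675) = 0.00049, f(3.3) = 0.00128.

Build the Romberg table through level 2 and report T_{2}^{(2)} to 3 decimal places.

T_{0}^{(0)} (trapezoid, 1 panel, h=2.5000): 0.03451
T_{1}^{(0)} (trapezoid, 2 panels, h=1.2500): -0.00042
T_{2}^{(0)} (trapezoid, 4 panels, h=0.6250): -0.03021
T_{1}^{(1)} = -0.00042 + (-0.00042 − 0.03451)/3 = -0.01206
T_{2}^{(1)} = -0.03021 + (-0.03021 − (-0.00042))/3 = -0.04014
T_{2}^{(2)} = -0.04014 + (-0.04014 − (-0.01206))/15 = -0.04201

-0.042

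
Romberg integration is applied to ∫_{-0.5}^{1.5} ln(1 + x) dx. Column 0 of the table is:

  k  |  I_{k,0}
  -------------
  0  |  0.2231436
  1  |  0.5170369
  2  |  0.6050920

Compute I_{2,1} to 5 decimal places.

0.63444

I_{2,1} = (4·0.6050920 − 0.5170369) / 3 = 0.6344437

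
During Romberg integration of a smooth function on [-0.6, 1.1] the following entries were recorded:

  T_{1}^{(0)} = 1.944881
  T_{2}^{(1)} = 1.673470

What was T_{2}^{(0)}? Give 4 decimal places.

1.7413

From T_{2}^{(1)} = (4·T_{2}^{(0)} − T_{1}^{(0)})/3, solve for T_{2}^{(0)}:
4·T_{2}^{(0)} = 3·1.673470 + 1.944881 = 6.965291
T_{2}^{(0)} = 1.741323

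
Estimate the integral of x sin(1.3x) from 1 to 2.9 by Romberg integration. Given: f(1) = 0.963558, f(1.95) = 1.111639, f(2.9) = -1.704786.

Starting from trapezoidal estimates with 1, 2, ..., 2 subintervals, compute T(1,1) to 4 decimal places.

1.1734

T(0,0) (trapezoid, 1 panel, h=1.9000): -0.704167
T(1,0) (trapezoid, 2 panels, h=0.9500): 0.703974
T(1,1) = 0.703974 + (0.703974 − (-0.704167))/3 = 1.173354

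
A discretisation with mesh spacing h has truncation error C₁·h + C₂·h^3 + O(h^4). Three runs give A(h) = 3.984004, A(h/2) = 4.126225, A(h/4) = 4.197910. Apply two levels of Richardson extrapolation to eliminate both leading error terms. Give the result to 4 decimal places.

First eliminate the h term (factor 2^1 = 2):
  B₁ = (2·4.126225 − 3.984004)/1 = 4.268446
  B₂ = (2·4.197910 − 4.126225)/1 = 4.269595
Then eliminate the h^3 term (factor 2^3 = 8):
  (8·4.269595 − 4.268446)/7 = 4.269759

4.2698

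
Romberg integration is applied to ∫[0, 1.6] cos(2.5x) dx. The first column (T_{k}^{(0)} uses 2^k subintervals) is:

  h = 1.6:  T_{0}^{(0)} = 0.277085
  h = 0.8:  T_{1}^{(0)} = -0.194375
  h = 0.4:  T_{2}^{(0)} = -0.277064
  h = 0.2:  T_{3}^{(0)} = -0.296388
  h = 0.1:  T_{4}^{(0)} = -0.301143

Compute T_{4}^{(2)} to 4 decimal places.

Richardson extrapolation on the trapezoidal column (denominator 4−1=3):
T_{3}^{(1)} = (4·(-0.296388) − (-0.277064)) / 3 = -0.302829
T_{4}^{(1)} = (4·(-0.301143) − (-0.296388)) / 3 = -0.302728
T_{4}^{(2)} = -0.302728 + (-0.302728 − (-0.302829))/15 = -0.302721

-0.3027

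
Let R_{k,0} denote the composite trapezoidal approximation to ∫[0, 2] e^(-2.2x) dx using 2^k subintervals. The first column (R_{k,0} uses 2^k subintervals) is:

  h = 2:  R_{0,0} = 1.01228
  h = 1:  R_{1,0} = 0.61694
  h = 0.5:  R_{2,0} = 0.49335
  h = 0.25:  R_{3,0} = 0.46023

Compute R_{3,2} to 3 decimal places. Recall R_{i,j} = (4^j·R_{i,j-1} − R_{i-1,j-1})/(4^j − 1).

0.449

Richardson extrapolation on the trapezoidal column (denominator 4−1=3):
R_{2,1} = (4·0.49335 − 0.61694) / 3 = 0.45215
R_{3,1} = (4·0.46023 − 0.49335) / 3 = 0.44919
R_{3,2} = 0.44919 + (0.44919 − 0.45215)/15 = 0.44899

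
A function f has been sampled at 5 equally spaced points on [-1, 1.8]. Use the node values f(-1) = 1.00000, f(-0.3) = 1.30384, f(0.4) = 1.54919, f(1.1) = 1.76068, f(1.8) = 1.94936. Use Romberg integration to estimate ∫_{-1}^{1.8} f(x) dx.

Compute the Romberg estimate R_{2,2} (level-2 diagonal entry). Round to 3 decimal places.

R_{0,0} (trapezoid, 1 panel, h=2.8000): 4.12910
R_{1,0} (trapezoid, 2 panels, h=1.4000): 4.23342
R_{2,0} (trapezoid, 4 panels, h=0.7000): 4.26187
R_{1,1} = 4.23342 + (4.23342 − 4.12910)/3 = 4.26819
R_{2,1} = 4.26187 + (4.26187 − 4.23342)/3 = 4.27135
R_{2,2} = 4.27135 + (4.27135 − 4.26819)/15 = 4.27156

4.272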